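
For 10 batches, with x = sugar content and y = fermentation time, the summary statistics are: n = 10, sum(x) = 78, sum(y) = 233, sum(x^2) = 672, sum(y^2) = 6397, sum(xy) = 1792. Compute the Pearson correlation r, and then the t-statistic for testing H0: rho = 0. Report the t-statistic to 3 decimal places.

-0.291

Numerator: nΣxy − (Σx)(Σy) = 10·1792 − (78)(233) = -254
Denominator: √[(nΣx²−(Σx)²)(nΣy²−(Σy)²)]
  nΣx²−(Σx)² = 10·672 − 6084 = 636;  nΣy²−(Σy)² = 10·6397 − 54289 = 9681
  √(636·9681) = √6157116 = 2481.3537
r = -254 / 2481.3537 = -0.1024
t = r·√(n−2)/√(1−r²) = -0.1024·√8 / √(1−0.010486) = -0.289631 / 0.994743 = -0.291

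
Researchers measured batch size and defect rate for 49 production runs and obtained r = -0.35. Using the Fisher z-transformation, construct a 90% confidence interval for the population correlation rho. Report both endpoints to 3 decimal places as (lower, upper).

(-0.543, -0.122)

Fisher z: z_r = atanh(r) = ½·ln((1+(-0.35))/(1−(-0.35))) = -0.365444
SE(z) = 1/√(n−3) = 1/√46 = 0.147442
90% ⇒ z* = 1.645; margin = 1.645·0.147442 = 0.242542
CI on z-scale: (-0.607986, -0.122902)
Back-transform: tanh(-0.607986) = -0.542708, tanh(-0.122902) = -0.122287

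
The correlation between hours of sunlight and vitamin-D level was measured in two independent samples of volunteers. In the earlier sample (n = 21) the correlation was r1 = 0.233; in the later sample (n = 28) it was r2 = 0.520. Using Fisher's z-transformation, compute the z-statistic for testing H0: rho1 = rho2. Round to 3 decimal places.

-1.097

Fisher z-transforms: z1 = atanh(0.233) = 0.237359, z2 = atanh(0.520) = 0.576340; difference d = -0.338981
Var(d) = 1/18 + 1/25 = 0.0555556 + 0.0400000 = 0.0955556
z = d/√Var(d) = -0.338981 / √0.0955556 = -0.338981 / 0.309121 = -1.097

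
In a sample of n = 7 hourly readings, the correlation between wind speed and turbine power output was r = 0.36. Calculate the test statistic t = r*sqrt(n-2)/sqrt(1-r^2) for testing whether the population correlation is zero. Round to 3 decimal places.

0.863

1 − r² = 1 − 0.1296 = 0.8704;  √(1−r²) = 0.932952
√(n−2) = √5 = 2.236068
t = r·√(n−2)/√(1−r²) = 0.36 · 2.236068 / 0.932952 = 0.863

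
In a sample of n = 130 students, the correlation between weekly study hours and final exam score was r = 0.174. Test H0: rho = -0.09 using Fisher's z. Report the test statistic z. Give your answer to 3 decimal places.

2.998

Fisher z: atanh(0.174) = 0.175789, atanh(-0.09) = -0.090244
z = (z_r − z_0)·√(n−3) = (0.175789 − (-0.090244))·√127 = 0.266033 · 11.269428 = 2.998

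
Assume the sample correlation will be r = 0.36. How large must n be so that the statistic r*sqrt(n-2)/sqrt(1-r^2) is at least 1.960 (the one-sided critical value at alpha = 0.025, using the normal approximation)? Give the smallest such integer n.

28

r√(n−2)/√(1−r²) ≥ 1.960  ⇔  n−2 ≥ (1.960)²·(1−r²)/r²
(1−r²)/r² = (1−0.1296)/0.1296 = 6.7160
n ≥ 2 + 3.8416·6.7160 = 2 + 25.8002 = 27.8002
⌈27.8002⌉ = 28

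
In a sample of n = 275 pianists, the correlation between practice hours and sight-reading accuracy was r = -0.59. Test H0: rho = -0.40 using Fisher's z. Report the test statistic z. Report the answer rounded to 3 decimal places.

-4.189

Fisher z: atanh(-0.59) = -0.677666, atanh(-0.40) = -0.423649
z = (z_r − z_0)·√(n−3) = (-0.677666 − (-0.423649))·√272 = -0.254017 · 16.492423 = -4.189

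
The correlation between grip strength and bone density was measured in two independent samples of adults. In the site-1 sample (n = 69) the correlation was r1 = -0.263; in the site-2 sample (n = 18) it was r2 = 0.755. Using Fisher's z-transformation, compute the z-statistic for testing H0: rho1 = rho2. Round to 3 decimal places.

-4.383

z1 = atanh(-0.263) = -0.269329,  z2 = atanh(0.755) = 0.984483
SE = √(1/(n1−3) + 1/(n2−3)) = √(1/66 + 1/15) = √(0.0151515 + 0.0666667) = √0.0818182 = 0.286039
z = (z1 − z2)/SE = (-0.269329 − 0.984483) / 0.286039 = -1.253812 / 0.286039 = -4.383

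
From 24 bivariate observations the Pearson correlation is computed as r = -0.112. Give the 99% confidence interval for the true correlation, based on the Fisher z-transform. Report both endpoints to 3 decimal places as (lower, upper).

Fisher z: z_r = atanh(r) = ½·ln((1+(-0.112))/(1−(-0.112))) = -0.112472
SE(z) = 1/√(n−3) = 1/√21 = 0.218218
99% ⇒ z* = 2.576; margin = 2.576·0.218218 = 0.562130
CI on z-scale: (-0.674602, 0.449658)
Back-transform: tanh(-0.674602) = -0.587999, tanh(0.449658) = 0.421618

(-0.588, 0.422)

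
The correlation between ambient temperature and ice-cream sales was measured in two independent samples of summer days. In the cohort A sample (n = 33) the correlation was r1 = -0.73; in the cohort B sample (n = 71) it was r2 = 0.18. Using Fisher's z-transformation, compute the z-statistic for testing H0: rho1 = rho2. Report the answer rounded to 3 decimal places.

Fisher z-transforms: z1 = atanh(-0.73) = -0.928727, z2 = atanh(0.18) = 0.181983; difference d = -1.110710
Var(d) = 1/30 + 1/68 = 0.0333333 + 0.0147059 = 0.0480392
z = d/√Var(d) = -1.110710 / √0.0480392 = -1.110710 / 0.219178 = -5.068

-5.068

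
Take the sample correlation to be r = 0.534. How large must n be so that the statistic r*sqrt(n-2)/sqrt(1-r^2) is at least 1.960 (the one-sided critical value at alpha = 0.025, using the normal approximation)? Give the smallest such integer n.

12

r√(n−2)/√(1−r²) ≥ 1.960  ⇔  n−2 ≥ (1.960)²·(1−r²)/r²
(1−r²)/r² = (1−0.285156)/0.285156 = 2.5069
n ≥ 2 + 3.8416·2.5069 = 2 + 9.6305 = 11.6305
⌈11.6305⌉ = 12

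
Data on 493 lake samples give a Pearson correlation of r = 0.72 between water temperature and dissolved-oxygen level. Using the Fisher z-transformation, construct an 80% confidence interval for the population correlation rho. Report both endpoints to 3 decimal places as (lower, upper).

z_r = atanh(0.72) = 0.907645;  SE = 1/√(n−3) = 1/√490 = 0.045175
z-limits: 0.907645 ± 1.282·0.045175 = 0.907645 ± 0.057914 = [0.849731, 0.965559]
ρ-limits: (tanh 0.849731, tanh 0.965559) = (0.691, 0.747)

(0.691, 0.747)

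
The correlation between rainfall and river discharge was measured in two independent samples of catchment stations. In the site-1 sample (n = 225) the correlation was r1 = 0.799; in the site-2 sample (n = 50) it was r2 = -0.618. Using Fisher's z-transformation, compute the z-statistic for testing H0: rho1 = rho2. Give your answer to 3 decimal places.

Fisher z-transforms: z1 = atanh(0.799) = 1.095841, z2 = atanh(-0.618) = -0.721763; difference d = 1.817604
Var(d) = 1/222 + 1/47 = 0.0045045 + 0.0212766 = 0.0257811
z = d/√Var(d) = 1.817604 / √0.0257811 = 1.817604 / 0.160565 = 11.320

11.320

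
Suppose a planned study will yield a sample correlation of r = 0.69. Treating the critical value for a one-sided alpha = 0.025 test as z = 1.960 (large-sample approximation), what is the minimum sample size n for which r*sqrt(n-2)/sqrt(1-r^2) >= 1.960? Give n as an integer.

7

r√(n−2)/√(1−r²) ≥ 1.960  ⇔  n−2 ≥ (1.960)²·(1−r²)/r²
(1−r²)/r² = (1−0.4761)/0.4761 = 1.1004
n ≥ 2 + 3.8416·1.1004 = 2 + 4.2273 = 6.2273
⌈6.2273⌉ = 7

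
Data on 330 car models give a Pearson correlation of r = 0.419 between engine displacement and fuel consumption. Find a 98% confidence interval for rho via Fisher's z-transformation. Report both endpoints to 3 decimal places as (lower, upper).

(0.308, 0.519)

z_r = atanh(0.419) = 0.446478;  SE = 1/√(n−3) = 1/√327 = 0.055300
z-limits: 0.446478 ± 2.326·0.055300 = 0.446478 ± 0.128628 = [0.317850, 0.575106]
ρ-limits: (tanh 0.317850, tanh 0.575106) = (0.308, 0.519)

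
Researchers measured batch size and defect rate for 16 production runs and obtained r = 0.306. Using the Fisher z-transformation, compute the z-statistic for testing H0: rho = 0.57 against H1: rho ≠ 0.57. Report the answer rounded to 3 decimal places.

-1.195

Fisher z: atanh(0.306) = 0.316126, atanh(0.57) = 0.647523
z = (z_r − z_0)·√(n−3) = (0.316126 − 0.647523)·√13 = -0.331397 · 3.605551 = -1.195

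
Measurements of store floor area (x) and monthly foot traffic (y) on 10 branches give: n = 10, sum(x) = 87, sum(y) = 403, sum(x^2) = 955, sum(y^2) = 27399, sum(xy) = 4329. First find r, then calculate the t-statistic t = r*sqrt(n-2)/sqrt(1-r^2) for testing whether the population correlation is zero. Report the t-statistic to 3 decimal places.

1.880

Numerator: nΣxy − (Σx)(Σy) = 10·4329 − (87)(403) = 8229
Denominator: √[(nΣx²−(Σx)²)(nΣy²−(Σy)²)]
  nΣx²−(Σx)² = 10·955 − 7569 = 1981;  nΣy²−(Σy)² = 10·27399 − 162409 = 111581
  √(1981·111581) = √221041961 = 14867.4800
r = 8229 / 14867.4800 = 0.5535
t = r·√(n−2)/√(1−r²) = 0.5535·√8 / √(1−0.306362) = 1.565534 / 0.832849 = 1.880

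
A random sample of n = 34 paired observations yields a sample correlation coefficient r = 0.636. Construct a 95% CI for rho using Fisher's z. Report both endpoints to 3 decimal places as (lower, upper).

z_r = atanh(0.636) = 0.751428;  SE = 1/√(n−3) = 1/√31 = 0.179605
z-limits: 0.751428 ± 1.960·0.179605 = 0.751428 ± 0.352026 = [0.399402, 1.103454]
ρ-limits: (tanh 0.399402, tanh 1.103454) = (0.379, 0.802)

(0.379, 0.802)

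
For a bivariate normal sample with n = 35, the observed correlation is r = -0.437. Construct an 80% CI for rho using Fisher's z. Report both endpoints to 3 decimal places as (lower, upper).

z_r = atanh(-0.437) = -0.468517;  SE = 1/√(n−3) = 1/√32 = 0.176777
z-limits: -0.468517 ± 1.282·0.176777 = -0.468517 ± 0.226628 = [-0.695145, -0.241889]
ρ-limits: (tanh -0.695145, tanh -0.241889) = (-0.601, -0.237)

(-0.601, -0.237)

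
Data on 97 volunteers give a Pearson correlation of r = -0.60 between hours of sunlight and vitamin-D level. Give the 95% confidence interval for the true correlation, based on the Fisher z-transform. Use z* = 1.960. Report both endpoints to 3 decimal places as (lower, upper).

(-0.714, -0.455)

Fisher z: z_r = atanh(r) = ½·ln((1+(-0.60))/(1−(-0.60))) = -0.693147
SE(z) = 1/√(n−3) = 1/√94 = 0.103142
95% ⇒ z* = 1.960; margin = 1.960·0.103142 = 0.202158
CI on z-scale: (-0.895305, -0.490989)
Back-transform: tanh(-0.895305) = -0.714004, tanh(-0.490989) = -0.455001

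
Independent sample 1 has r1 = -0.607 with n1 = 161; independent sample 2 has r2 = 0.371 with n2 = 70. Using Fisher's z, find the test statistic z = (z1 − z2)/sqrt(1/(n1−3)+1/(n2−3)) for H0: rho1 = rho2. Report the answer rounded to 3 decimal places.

-7.502

z1 = atanh(-0.607) = -0.704157,  z2 = atanh(0.371) = 0.389582
SE = √(1/(n1−3) + 1/(n2−3)) = √(1/158 + 1/67) = √(0.0063291 + 0.0149254) = √0.0212545 = 0.145789
z = (z1 − z2)/SE = (-0.704157 − 0.389582) / 0.145789 = -1.093739 / 0.145789 = -7.502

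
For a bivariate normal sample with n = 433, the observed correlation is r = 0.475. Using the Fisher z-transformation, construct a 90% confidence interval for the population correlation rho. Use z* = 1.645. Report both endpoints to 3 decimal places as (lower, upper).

(0.411, 0.534)

z_r = atanh(0.475) = 0.516508;  SE = 1/√(n−3) = 1/√430 = 0.048224
z-limits: 0.516508 ± 1.645·0.048224 = 0.516508 ± 0.079328 = [0.437180, 0.595836]
ρ-limits: (tanh 0.437180, tanh 0.595836) = (0.411, 0.534)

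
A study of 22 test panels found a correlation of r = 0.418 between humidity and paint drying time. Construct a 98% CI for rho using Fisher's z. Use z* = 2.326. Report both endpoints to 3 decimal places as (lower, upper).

Fisher z: z_r = atanh(r) = ½·ln((1+0.418)/(1−0.418)) = 0.445266
SE(z) = 1/√(n−3) = 1/√19 = 0.229416
98% ⇒ z* = 2.326; margin = 2.326·0.229416 = 0.533622
CI on z-scale: (-0.088356, 0.978888)
Back-transform: tanh(-0.088356) = -0.088127, tanh(0.978888) = 0.752584

(-0.088, 0.753)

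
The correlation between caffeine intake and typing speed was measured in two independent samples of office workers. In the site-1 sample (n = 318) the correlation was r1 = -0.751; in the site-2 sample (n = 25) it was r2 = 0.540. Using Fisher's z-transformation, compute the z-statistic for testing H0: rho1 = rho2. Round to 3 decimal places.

-7.162

z1 = atanh(-0.751) = -0.975245,  z2 = atanh(0.540) = 0.604156
SE = √(1/(n1−3) + 1/(n2−3)) = √(1/315 + 1/22) = √(0.0031746 + 0.0454545) = √0.0486291 = 0.220520
z = (z1 − z2)/SE = (-0.975245 − 0.604156) / 0.220520 = -1.579401 / 0.220520 = -7.162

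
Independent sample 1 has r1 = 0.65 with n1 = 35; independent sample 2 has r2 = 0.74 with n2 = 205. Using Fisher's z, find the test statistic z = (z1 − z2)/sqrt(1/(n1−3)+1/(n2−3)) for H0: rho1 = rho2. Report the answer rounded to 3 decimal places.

z1 = atanh(0.65) = 0.775299,  z2 = atanh(0.74) = 0.950479
SE = √(1/(n1−3) + 1/(n2−3)) = √(1/32 + 1/202) = √(0.0312500 + 0.0049505) = √0.0362005 = 0.190264
z = (z1 − z2)/SE = (0.775299 − 0.950479) / 0.190264 = -0.175180 / 0.190264 = -0.921

-0.921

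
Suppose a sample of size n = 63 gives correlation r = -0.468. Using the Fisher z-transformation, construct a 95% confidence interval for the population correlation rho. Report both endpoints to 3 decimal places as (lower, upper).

(-0.641, -0.249)

z_r = atanh(-0.468) = -0.507506;  SE = 1/√(n−3) = 1/√60 = 0.129099
z-limits: -0.507506 ± 1.960·0.129099 = -0.507506 ± 0.253034 = [-0.760540, -0.254472]
ρ-limits: (tanh -0.760540, tanh -0.254472) = (-0.641, -0.249)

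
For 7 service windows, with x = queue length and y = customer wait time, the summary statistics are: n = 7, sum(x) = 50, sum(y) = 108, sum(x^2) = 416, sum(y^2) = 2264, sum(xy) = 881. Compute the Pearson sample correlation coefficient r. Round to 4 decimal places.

0.5842

S_xy = nΣxy − ΣxΣy = 7·881 − 50·108 = 6167 − 5400 = 767
S_xx = nΣx² − (Σx)² = 7·416 − 50² = 2912 − 2500 = 412
S_yy = nΣy² − (Σy)² = 7·2264 − 108² = 15848 − 11664 = 4184
r = S_xy / √(S_xx·S_yy) = 767 / √(412·4184) = 767 / √1723808 = 767 / 1312.9387 = 0.5842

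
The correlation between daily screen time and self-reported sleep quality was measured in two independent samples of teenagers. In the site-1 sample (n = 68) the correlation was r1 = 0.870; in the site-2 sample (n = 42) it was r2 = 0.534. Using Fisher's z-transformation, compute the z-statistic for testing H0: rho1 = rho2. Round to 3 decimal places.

z1 = atanh(0.870) = 1.333080,  z2 = atanh(0.534) = 0.595724
SE = √(1/(n1−3) + 1/(n2−3)) = √(1/65 + 1/39) = √(0.0153846 + 0.0256410) = √0.0410256 = 0.202548
z = (z1 − z2)/SE = (1.333080 − 0.595724) / 0.202548 = 0.737356 / 0.202548 = 3.640

3.640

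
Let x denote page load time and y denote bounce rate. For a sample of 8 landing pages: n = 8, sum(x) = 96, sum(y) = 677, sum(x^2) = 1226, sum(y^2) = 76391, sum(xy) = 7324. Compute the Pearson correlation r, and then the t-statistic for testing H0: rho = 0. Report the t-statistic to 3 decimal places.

-2.228

Numerator: nΣxy − (Σx)(Σy) = 8·7324 − (96)(677) = -6400
Denominator: √[(nΣx²−(Σx)²)(nΣy²−(Σy)²)]
  nΣx²−(Σx)² = 8·1226 − 9216 = 592;  nΣy²−(Σy)² = 8·76391 − 458329 = 152799
  √(592·152799) = √90457008 = 9510.8889
r = -6400 / 9510.8889 = -0.6729
t = r·√(n−2)/√(1−r²) = -0.6729·√6 / √(1−0.452794) = -1.648262 / 0.739734 = -2.228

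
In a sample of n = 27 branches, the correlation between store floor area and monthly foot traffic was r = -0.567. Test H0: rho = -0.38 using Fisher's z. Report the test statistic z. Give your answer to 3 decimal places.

-1.191

Fisher z: atanh(-0.567) = -0.643090, atanh(-0.38) = -0.400060
z = (z_r − z_0)·√(n−3) = (-0.643090 − (-0.400060))·√24 = -0.243030 · 4.898979 = -1.191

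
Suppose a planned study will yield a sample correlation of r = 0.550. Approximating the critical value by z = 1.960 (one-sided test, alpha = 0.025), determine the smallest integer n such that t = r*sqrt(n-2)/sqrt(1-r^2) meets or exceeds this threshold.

Need r·√(n−2)/√(1−r²) ≥ 1.960
√(n−2) ≥ 1.960·√(1−0.302500) / 0.550 = 1.960·0.835165 / 0.550 = 2.9762
n−2 ≥ 8.8578  ⇒  n ≥ 10.8578
Smallest integer n = 11

11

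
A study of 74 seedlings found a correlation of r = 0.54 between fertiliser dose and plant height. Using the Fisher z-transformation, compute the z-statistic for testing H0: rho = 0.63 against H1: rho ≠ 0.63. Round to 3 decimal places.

Fisher z: atanh(0.54) = 0.604156, atanh(0.63) = 0.741416
z = (z_r − z_0)·√(n−3) = (0.604156 − 0.741416)·√71 = -0.137260 · 8.426150 = -1.157

-1.157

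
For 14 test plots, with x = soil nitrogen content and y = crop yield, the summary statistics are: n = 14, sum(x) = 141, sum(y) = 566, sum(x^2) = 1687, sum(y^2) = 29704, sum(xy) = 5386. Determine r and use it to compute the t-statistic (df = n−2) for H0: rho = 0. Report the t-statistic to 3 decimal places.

-0.830

S_xy = nΣxy − ΣxΣy = 14·5386 − 141·566 = 75404 − 79806 = -4402
S_xx = nΣx² − (Σx)² = 14·1687 − 141² = 23618 − 19881 = 3737
S_yy = nΣy² − (Σy)² = 14·29704 − 566² = 415856 − 320356 = 95500
r = S_xy / √(S_xx·S_yy) = -4402 / √(3737·95500) = -4402 / √356883500 = -4402 / 18891.3605 = -0.2330
t = r·√(n−2)/√(1−r²) = -0.2330·√12 / √(1−0.054289) = -0.807136 / 0.972477 = -0.830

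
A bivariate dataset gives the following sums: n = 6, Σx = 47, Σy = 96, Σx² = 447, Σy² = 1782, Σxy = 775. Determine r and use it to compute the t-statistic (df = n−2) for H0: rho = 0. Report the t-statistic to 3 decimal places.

0.335

S_xy = nΣxy − ΣxΣy = 6·775 − 47·96 = 4650 − 4512 = 138
S_xx = nΣx² − (Σx)² = 6·447 − 47² = 2682 − 2209 = 473
S_yy = nΣy² − (Σy)² = 6·1782 − 96² = 10692 − 9216 = 1476
r = S_xy / √(S_xx·S_yy) = 138 / √(473·1476) = 138 / √698148 = 138 / 835.5525 = 0.1652
t = r·√(n−2)/√(1−r²) = 0.1652·√4 / √(1−0.027291) = 0.330400 / 0.986260 = 0.335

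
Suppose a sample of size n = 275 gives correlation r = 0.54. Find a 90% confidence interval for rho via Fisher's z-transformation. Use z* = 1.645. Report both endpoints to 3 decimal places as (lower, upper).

(0.466, 0.607)

z_r = atanh(0.54) = 0.604156;  SE = 1/√(n−3) = 1/√272 = 0.060634
z-limits: 0.604156 ± 1.645·0.060634 = 0.604156 ± 0.099743 = [0.504413, 0.703899]
ρ-limits: (tanh 0.504413, tanh 0.703899) = (0.466, 0.607)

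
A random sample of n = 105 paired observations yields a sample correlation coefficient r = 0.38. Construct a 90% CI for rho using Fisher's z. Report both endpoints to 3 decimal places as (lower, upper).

(0.233, 0.510)

Fisher z: z_r = atanh(r) = ½·ln((1+0.38)/(1−0.38)) = 0.400060
SE(z) = 1/√(n−3) = 1/√102 = 0.099015
90% ⇒ z* = 1.645; margin = 1.645·0.099015 = 0.162880
CI on z-scale: (0.237180, 0.562940)
Back-transform: tanh(0.237180) = 0.232830, tanh(0.562940) = 0.510156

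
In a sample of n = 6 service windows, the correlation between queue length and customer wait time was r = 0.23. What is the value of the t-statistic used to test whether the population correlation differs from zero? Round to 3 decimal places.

1 − r² = 1 − 0.0529 = 0.9471;  √(1−r²) = 0.973191
√(n−2) = √4 = 2.000000
t = r·√(n−2)/√(1−r²) = 0.23 · 2.000000 / 0.973191 = 0.473

0.473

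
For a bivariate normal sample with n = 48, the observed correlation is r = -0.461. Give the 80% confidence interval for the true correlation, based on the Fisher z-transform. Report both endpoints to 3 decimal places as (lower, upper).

z_r = atanh(-0.461) = -0.498580;  SE = 1/√(n−3) = 1/√45 = 0.149071
z-limits: -0.498580 ± 1.282·0.149071 = -0.498580 ± 0.191109 = [-0.689689, -0.307471]
ρ-limits: (tanh -0.689689, tanh -0.307471) = (-0.598, -0.298)

(-0.598, -0.298)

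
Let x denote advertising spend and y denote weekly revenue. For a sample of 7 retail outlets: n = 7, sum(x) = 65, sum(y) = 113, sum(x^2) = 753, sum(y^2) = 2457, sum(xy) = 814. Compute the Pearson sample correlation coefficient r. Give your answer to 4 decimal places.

Numerator: nΣxy − (Σx)(Σy) = 7·814 − (65)(113) = -1647
Denominator: √[(nΣx²−(Σx)²)(nΣy²−(Σy)²)]
  nΣx²−(Σx)² = 7·753 − 4225 = 1046;  nΣy²−(Σy)² = 7·2457 − 12769 = 4430
  √(1046·4430) = √4633780 = 2152.6217
r = -1647 / 2152.6217 = -0.7651

-0.7651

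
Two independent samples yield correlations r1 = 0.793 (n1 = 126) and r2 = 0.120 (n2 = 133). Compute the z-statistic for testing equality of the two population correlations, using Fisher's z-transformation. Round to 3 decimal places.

z1 = atanh(0.793) = 1.079463,  z2 = atanh(0.120) = 0.120581
SE = √(1/(n1−3) + 1/(n2−3)) = √(1/123 + 1/130) = √(0.0081301 + 0.0076923) = √0.0158224 = 0.125787
z = (z1 − z2)/SE = (1.079463 − 0.120581) / 0.125787 = 0.958882 / 0.125787 = 7.623

7.623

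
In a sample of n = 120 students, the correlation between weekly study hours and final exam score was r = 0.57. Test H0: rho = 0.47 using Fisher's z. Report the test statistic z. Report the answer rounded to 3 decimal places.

1.487

Fisher z: atanh(0.57) = 0.647523, atanh(0.47) = 0.510070
z = (z_r − z_0)·√(n−3) = (0.647523 − 0.510070)·√117 = 0.137453 · 10.816654 = 1.487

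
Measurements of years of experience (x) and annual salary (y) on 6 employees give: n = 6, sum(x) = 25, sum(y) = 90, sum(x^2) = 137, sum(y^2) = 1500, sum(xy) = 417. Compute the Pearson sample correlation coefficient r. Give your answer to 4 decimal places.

Numerator: nΣxy − (Σx)(Σy) = 6·417 − (25)(90) = 252
Denominator: √[(nΣx²−(Σx)²)(nΣy²−(Σy)²)]
  nΣx²−(Σx)² = 6·137 − 625 = 197;  nΣy²−(Σy)² = 6·1500 − 8100 = 900
  √(197·900) = √177300 = 421.0701
r = 252 / 421.0701 = 0.5985

0.5985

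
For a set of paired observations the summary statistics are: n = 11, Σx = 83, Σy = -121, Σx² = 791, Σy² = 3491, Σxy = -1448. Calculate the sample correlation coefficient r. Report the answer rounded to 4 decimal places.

Numerator: nΣxy − (Σx)(Σy) = 11·(-1448) − (83)(-121) = -5885
Denominator: √[(nΣx²−(Σx)²)(nΣy²−(Σy)²)]
  nΣx²−(Σx)² = 11·791 − 6889 = 1812;  nΣy²−(Σy)² = 11·3491 − 14641 = 23760
  √(1812·23760) = √43053120 = 6561.4876
r = -5885 / 6561.4876 = -0.8969

-0.8969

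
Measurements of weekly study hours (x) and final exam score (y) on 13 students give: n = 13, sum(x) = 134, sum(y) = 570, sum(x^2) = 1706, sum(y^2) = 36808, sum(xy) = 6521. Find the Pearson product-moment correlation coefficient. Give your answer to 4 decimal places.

S_xy = nΣxy − ΣxΣy = 13·6521 − 134·570 = 84773 − 76380 = 8393
S_xx = nΣx² − (Σx)² = 13·1706 − 134² = 22178 − 17956 = 4222
S_yy = nΣy² − (Σy)² = 13·36808 − 570² = 478504 − 324900 = 153604
r = S_xy / √(S_xx·S_yy) = 8393 / √(4222·153604) = 8393 / √648516088 = 8393 / 25465.9790 = 0.3296

0.3296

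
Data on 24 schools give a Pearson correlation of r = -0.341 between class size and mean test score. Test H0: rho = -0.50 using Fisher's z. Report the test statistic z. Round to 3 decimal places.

z_r = atanh(-0.341) = -0.355224,  z_0 = atanh(-0.50) = -0.549306
SE = 1/√(n−3) = 1/√21 = 0.218218
z = (z_r − z_0)/SE = (-0.355224 − (-0.549306)) / 0.218218 = 0.194082 / 0.218218 = 0.889

0.889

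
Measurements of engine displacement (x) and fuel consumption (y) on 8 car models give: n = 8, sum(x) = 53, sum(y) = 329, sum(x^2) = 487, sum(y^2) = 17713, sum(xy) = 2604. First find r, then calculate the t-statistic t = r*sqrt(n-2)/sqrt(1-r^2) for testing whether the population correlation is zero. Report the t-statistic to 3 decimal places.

1.668

Numerator: nΣxy − (Σx)(Σy) = 8·2604 − (53)(329) = 3395
Denominator: √[(nΣx²−(Σx)²)(nΣy²−(Σy)²)]
  nΣx²−(Σx)² = 8·487 − 2809 = 1087;  nΣy²−(Σy)² = 8·17713 − 108241 = 33463
  √(1087·33463) = √36374281 = 6031.1094
r = 3395 / 6031.1094 = 0.5629
t = r·√(n−2)/√(1−r²) = 0.5629·√6 / √(1−0.316856) = 1.378818 / 0.826525 = 1.668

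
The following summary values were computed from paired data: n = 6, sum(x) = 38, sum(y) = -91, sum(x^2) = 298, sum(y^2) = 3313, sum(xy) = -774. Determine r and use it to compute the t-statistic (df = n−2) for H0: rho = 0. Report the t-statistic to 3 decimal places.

Numerator: nΣxy − (Σx)(Σy) = 6·(-774) − (38)(-91) = -1186
Denominator: √[(nΣx²−(Σx)²)(nΣy²−(Σy)²)]
  nΣx²−(Σx)² = 6·298 − 1444 = 344;  nΣy²−(Σy)² = 6·3313 − 8281 = 11597
  √(344·11597) = √3989368 = 1997.3402
r = -1186 / 1997.3402 = -0.5938
t = r·√(n−2)/√(1−r²) = -0.5938·√4 / √(1−0.352598) = -1.187600 / 0.804613 = -1.476

-1.476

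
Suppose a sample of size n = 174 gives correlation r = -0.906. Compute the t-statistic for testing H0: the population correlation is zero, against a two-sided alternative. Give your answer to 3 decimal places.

-28.072

1 − r² = 1 − 0.820836 = 0.179164;  √(1−r²) = 0.423278
√(n−2) = √172 = 13.114877
t = r·√(n−2)/√(1−r²) = -0.906 · 13.114877 / 0.423278 = -28.072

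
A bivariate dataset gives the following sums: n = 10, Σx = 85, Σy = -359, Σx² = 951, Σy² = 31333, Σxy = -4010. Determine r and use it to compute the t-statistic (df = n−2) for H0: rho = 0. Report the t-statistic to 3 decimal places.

-1.493

S_xy = nΣxy − ΣxΣy = 10·(-4010) − 85·(-359) = -40100 − (-30515) = -9585
S_xx = nΣx² − (Σx)² = 10·951 − 85² = 9510 − 7225 = 2285
S_yy = nΣy² − (Σy)² = 10·31333 − (-359)² = 313330 − 128881 = 184449
r = S_xy / √(S_xx·S_yy) = -9585 / √(2285·184449) = -9585 / √421465965 = -9585 / 20529.6363 = -0.4669
t = r·√(n−2)/√(1−r²) = -0.4669·√8 / √(1−0.217996) = -1.320593 / 0.884310 = -1.493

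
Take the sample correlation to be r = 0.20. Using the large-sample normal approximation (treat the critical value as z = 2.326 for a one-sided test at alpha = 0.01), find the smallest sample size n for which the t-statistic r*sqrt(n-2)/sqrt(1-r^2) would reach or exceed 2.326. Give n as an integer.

132

r√(n−2)/√(1−r²) ≥ 2.326  ⇔  n−2 ≥ (2.326)²·(1−r²)/r²
(1−r²)/r² = (1−0.0400)/0.0400 = 24.0000
n ≥ 2 + 5.410276·24.0000 = 2 + 129.8466 = 131.8466
⌈131.8466⌉ = 132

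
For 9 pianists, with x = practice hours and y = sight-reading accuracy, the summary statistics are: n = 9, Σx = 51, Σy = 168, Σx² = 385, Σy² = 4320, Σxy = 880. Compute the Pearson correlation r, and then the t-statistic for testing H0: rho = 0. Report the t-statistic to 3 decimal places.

-0.578

S_xy = nΣxy − ΣxΣy = 9·880 − 51·168 = 7920 − 8568 = -648
S_xx = nΣx² − (Σx)² = 9·385 − 51² = 3465 − 2601 = 864
S_yy = nΣy² − (Σy)² = 9·4320 − 168² = 38880 − 28224 = 10656
r = S_xy / √(S_xx·S_yy) = -648 / √(864·10656) = -648 / √9206784 = -648 / 3034.2683 = -0.2136
t = r·√(n−2)/√(1−r²) = -0.2136·√7 / √(1−0.045625) = -0.565132 / 0.976921 = -0.578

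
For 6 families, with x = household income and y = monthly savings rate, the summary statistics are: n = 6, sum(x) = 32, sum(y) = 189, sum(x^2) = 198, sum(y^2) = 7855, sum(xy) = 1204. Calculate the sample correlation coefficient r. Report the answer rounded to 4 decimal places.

S_xy = nΣxy − ΣxΣy = 6·1204 − 32·189 = 7224 − 6048 = 1176
S_xx = nΣx² − (Σx)² = 6·198 − 32² = 1188 − 1024 = 164
S_yy = nΣy² − (Σy)² = 6·7855 − 189² = 47130 − 35721 = 11409
r = S_xy / √(S_xx·S_yy) = 1176 / √(164·11409) = 1176 / √1871076 = 1176 / 1367.8728 = 0.8597

0.8597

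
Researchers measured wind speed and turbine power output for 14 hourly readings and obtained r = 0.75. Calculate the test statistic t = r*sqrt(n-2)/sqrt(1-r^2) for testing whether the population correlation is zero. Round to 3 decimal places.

3.928

t = r·√(n−2) / √(1−r²) with r = 0.75, n = 14
  = 0.75·√12 / √(1 − 0.5625)
  = 0.75·3.464102 / 0.661438
  = 2.598076 / 0.661438 = 3.928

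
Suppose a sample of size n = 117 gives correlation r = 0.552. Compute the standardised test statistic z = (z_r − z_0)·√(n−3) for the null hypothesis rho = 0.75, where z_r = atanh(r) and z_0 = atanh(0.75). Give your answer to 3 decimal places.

-3.755

z_r = atanh(0.552) = 0.621253,  z_0 = atanh(0.75) = 0.972955
SE = 1/√(n−3) = 1/√114 = 0.093659
z = (z_r − z_0)/SE = (0.621253 − 0.972955) / 0.093659 = -0.351702 / 0.093659 = -3.755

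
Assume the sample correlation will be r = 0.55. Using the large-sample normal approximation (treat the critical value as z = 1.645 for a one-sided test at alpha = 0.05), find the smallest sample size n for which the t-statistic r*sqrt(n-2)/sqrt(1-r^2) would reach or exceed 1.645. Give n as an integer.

r√(n−2)/√(1−r²) ≥ 1.645  ⇔  n−2 ≥ (1.645)²·(1−r²)/r²
(1−r²)/r² = (1−0.3025)/0.3025 = 2.3058
n ≥ 2 + 2.706025·2.3058 = 2 + 6.2396 = 8.2396
⌈8.2396⌉ = 9

9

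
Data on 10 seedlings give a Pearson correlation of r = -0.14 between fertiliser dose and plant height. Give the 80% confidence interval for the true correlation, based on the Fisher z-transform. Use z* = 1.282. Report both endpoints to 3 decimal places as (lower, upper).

Fisher z: z_r = atanh(r) = ½·ln((1+(-0.14))/(1−(-0.14))) = -0.140926
SE(z) = 1/√(n−3) = 1/√7 = 0.377964
80% ⇒ z* = 1.282; margin = 1.282·0.377964 = 0.484550
CI on z-scale: (-0.625476, 0.343624)
Back-transform: tanh(-0.625476) = -0.554929, tanh(0.343624) = 0.330709

(-0.555, 0.331)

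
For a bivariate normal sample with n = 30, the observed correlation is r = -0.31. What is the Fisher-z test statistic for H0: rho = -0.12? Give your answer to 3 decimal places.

-1.039

Fisher z: atanh(-0.31) = -0.320545, atanh(-0.12) = -0.120581
z = (z_r − z_0)·√(n−3) = (-0.320545 − (-0.120581))·√27 = -0.199964 · 5.196152 = -1.039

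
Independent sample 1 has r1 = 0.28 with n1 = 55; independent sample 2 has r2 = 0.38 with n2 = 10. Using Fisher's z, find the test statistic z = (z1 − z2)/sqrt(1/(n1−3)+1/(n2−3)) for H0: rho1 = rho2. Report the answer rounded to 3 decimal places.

z1 = atanh(0.28) = 0.287682,  z2 = atanh(0.38) = 0.400060
SE = √(1/(n1−3) + 1/(n2−3)) = √(1/52 + 1/7) = √(0.0192308 + 0.1428571) = √0.1620879 = 0.402601
z = (z1 − z2)/SE = (0.287682 − 0.400060) / 0.402601 = -0.112378 / 0.402601 = -0.279

-0.279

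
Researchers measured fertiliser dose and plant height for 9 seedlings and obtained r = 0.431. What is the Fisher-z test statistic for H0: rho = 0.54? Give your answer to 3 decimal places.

-0.350

z_r = atanh(0.431) = 0.461124,  z_0 = atanh(0.54) = 0.604156
SE = 1/√(n−3) = 1/√6 = 0.408248
z = (z_r − z_0)/SE = (0.461124 − 0.604156) / 0.408248 = -0.143032 / 0.408248 = -0.350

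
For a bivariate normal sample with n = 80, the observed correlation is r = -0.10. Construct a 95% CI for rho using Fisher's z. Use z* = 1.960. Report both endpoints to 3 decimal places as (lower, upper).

z_r = atanh(-0.10) = -0.100335;  SE = 1/√(n−3) = 1/√77 = 0.113961
z-limits: -0.100335 ± 1.960·0.113961 = -0.100335 ± 0.223364 = [-0.323699, 0.123029]
ρ-limits: (tanh -0.323699, tanh 0.123029) = (-0.313, 0.122)

(-0.313, 0.122)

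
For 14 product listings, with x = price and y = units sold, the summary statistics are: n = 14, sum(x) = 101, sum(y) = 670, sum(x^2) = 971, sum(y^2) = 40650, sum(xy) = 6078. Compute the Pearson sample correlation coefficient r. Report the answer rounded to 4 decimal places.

0.8627

Numerator: nΣxy − (Σx)(Σy) = 14·6078 − (101)(670) = 17422
Denominator: √[(nΣx²−(Σx)²)(nΣy²−(Σy)²)]
  nΣx²−(Σx)² = 14·971 − 10201 = 3393;  nΣy²−(Σy)² = 14·40650 − 448900 = 120200
  √(3393·120200) = √407838600 = 20195.0142
r = 17422 / 20195.0142 = 0.8627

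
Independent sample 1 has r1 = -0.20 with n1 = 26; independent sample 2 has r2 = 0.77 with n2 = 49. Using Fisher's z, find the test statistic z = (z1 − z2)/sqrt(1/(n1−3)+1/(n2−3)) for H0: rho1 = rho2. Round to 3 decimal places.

-4.789

z1 = atanh(-0.20) = -0.202733,  z2 = atanh(0.77) = 1.020328
SE = √(1/(n1−3) + 1/(n2−3)) = √(1/23 + 1/46) = √(0.0434783 + 0.0217391) = √0.0652174 = 0.255377
z = (z1 − z2)/SE = (-0.202733 − 1.020328) / 0.255377 = -1.223061 / 0.255377 = -4.789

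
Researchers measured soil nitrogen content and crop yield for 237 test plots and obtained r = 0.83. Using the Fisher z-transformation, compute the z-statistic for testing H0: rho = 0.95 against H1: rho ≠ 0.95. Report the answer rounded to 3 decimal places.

Fisher z: atanh(0.83) = 1.188136, atanh(0.95) = 1.831781
z = (z_r − z_0)·√(n−3) = (1.188136 − 1.831781)·√234 = -0.643645 · 15.297059 = -9.846

-9.846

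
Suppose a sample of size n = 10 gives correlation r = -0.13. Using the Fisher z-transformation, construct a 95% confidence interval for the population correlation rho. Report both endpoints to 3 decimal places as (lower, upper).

z_r = atanh(-0.13) = -0.130740;  SE = 1/√(n−3) = 1/√7 = 0.377964
z-limits: -0.130740 ± 1.960·0.377964 = -0.130740 ± 0.740809 = [-0.871549, 0.610069]
ρ-limits: (tanh -0.871549, tanh 0.610069) = (-0.702, 0.544)

(-0.702, 0.544)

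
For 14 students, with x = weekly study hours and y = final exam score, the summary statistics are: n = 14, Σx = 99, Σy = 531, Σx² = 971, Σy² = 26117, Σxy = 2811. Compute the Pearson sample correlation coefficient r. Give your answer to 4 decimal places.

-0.7418

Numerator: nΣxy − (Σx)(Σy) = 14·2811 − (99)(531) = -13215
Denominator: √[(nΣx²−(Σx)²)(nΣy²−(Σy)²)]
  nΣx²−(Σx)² = 14·971 − 9801 = 3793;  nΣy²−(Σy)² = 14·26117 − 281961 = 83677
  √(3793·83677) = √317386861 = 17815.3546
r = -13215 / 17815.3546 = -0.7418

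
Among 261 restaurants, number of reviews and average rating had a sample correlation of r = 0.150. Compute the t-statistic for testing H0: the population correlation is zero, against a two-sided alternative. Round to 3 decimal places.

t = r·√(n−2) / √(1−r²) with r = 0.150, n = 261
  = 0.150·√259 / √(1 − 0.022500)
  = 0.150·16.093477 / 0.988686
  = 2.414022 / 0.988686 = 2.442

2.442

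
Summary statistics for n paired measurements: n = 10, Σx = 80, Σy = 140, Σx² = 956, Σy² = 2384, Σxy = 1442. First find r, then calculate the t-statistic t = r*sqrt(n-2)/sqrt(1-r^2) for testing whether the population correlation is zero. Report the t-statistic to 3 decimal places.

Numerator: nΣxy − (Σx)(Σy) = 10·1442 − (80)(140) = 3220
Denominator: √[(nΣx²−(Σx)²)(nΣy²−(Σy)²)]
  nΣx²−(Σx)² = 10·956 − 6400 = 3160;  nΣy²−(Σy)² = 10·2384 − 19600 = 4240
  √(3160·4240) = √13398400 = 3660.3825
r = 3220 / 3660.3825 = 0.8797
t = r·√(n−2)/√(1−r²) = 0.8797·√8 / √(1−0.773872) = 2.488167 / 0.475529 = 5.232

5.232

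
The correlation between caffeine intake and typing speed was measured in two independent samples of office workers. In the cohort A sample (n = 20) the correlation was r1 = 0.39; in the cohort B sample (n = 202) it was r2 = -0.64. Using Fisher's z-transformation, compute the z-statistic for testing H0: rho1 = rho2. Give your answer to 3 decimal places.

z1 = atanh(0.39) = 0.411800,  z2 = atanh(-0.64) = -0.758174
SE = √(1/(n1−3) + 1/(n2−3)) = √(1/17 + 1/199) = √(0.0588235 + 0.0050251) = √0.0638486 = 0.252683
z = (z1 − z2)/SE = (0.411800 − (-0.758174)) / 0.252683 = 1.169974 / 0.252683 = 4.630

4.630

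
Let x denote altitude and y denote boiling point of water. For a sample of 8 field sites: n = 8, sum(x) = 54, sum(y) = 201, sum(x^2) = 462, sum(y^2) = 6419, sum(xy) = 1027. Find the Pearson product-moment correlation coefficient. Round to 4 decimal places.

-0.9026

S_xy = nΣxy − ΣxΣy = 8·1027 − 54·201 = 8216 − 10854 = -2638
S_xx = nΣx² − (Σx)² = 8·462 − 54² = 3696 − 2916 = 780
S_yy = nΣy² − (Σy)² = 8·6419 − 201² = 51352 − 40401 = 10951
r = S_xy / √(S_xx·S_yy) = -2638 / √(780·10951) = -2638 / √8541780 = -2638 / 2922.6324 = -0.9026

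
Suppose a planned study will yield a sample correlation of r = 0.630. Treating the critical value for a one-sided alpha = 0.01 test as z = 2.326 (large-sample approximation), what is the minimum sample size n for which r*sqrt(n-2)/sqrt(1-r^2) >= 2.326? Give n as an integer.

r√(n−2)/√(1−r²) ≥ 2.326  ⇔  n−2 ≥ (2.326)²·(1−r²)/r²
(1−r²)/r² = (1−0.396900)/0.396900 = 1.5195
n ≥ 2 + 5.410276·1.5195 = 2 + 8.2209 = 10.2209
⌈10.2209⌉ = 11

11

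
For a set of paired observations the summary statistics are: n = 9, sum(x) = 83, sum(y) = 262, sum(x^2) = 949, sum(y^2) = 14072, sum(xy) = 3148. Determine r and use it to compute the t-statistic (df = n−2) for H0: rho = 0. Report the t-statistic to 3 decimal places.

2.406

S_xy = nΣxy − ΣxΣy = 9·3148 − 83·262 = 28332 − 21746 = 6586
S_xx = nΣx² − (Σx)² = 9·949 − 83² = 8541 − 6889 = 1652
S_yy = nΣy² − (Σy)² = 9·14072 − 262² = 126648 − 68644 = 58004
r = S_xy / √(S_xx·S_yy) = 6586 / √(1652·58004) = 6586 / √95822608 = 6586 / 9788.9023 = 0.6728
t = r·√(n−2)/√(1−r²) = 0.6728·√7 / √(1−0.452660) = 1.780061 / 0.739824 = 2.406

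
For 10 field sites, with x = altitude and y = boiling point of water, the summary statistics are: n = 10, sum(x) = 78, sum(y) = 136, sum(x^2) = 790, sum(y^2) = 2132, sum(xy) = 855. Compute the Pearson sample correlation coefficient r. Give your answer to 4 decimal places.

-0.9088

Numerator: nΣxy − (Σx)(Σy) = 10·855 − (78)(136) = -2058
Denominator: √[(nΣx²−(Σx)²)(nΣy²−(Σy)²)]
  nΣx²−(Σx)² = 10·790 − 6084 = 1816;  nΣy²−(Σy)² = 10·2132 − 18496 = 2824
  √(1816·2824) = √5128384 = 2264.5936
r = -2058 / 2264.5936 = -0.9088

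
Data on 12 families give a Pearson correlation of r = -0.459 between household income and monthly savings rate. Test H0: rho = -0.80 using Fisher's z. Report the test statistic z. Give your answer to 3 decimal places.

1.808

Fisher z: atanh(-0.459) = -0.496044, atanh(-0.80) = -1.098612
z = (z_r − z_0)·√(n−3) = (-0.496044 − (-1.098612))·√9 = 0.602568 · 3.000000 = 1.808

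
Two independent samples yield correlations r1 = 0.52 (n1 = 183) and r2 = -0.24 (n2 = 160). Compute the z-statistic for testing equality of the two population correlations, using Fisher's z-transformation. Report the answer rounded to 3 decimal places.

Fisher z-transforms: z1 = atanh(0.52) = 0.576340, z2 = atanh(-0.24) = -0.244774; difference d = 0.821114
Var(d) = 1/180 + 1/157 = 0.0055556 + 0.0063694 = 0.0119250
z = d/√Var(d) = 0.821114 / √0.0119250 = 0.821114 / 0.109202 = 7.519

7.519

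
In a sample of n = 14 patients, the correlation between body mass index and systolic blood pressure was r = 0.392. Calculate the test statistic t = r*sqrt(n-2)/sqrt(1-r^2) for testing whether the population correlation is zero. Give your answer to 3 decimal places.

1 − r² = 1 − 0.153664 = 0.846336;  √(1−r²) = 0.919965
√(n−2) = √12 = 3.464102
t = r·√(n−2)/√(1−r²) = 0.392 · 3.464102 / 0.919965 = 1.476

1.476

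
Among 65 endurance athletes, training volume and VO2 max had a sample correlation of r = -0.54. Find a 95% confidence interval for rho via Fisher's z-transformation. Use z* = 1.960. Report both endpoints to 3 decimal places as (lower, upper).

Fisher z: z_r = atanh(r) = ½·ln((1+(-0.54))/(1−(-0.54))) = -0.604156
SE(z) = 1/√(n−3) = 1/√62 = 0.127000
95% ⇒ z* = 1.960; margin = 1.960·0.127000 = 0.248920
CI on z-scale: (-0.853076, -0.355236)
Back-transform: tanh(-0.853076) = -0.692673, tanh(-0.355236) = -0.341011

(-0.693, -0.341)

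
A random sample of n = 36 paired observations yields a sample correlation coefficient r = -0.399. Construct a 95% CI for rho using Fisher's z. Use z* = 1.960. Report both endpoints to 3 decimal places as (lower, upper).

(-0.643, -0.081)

Fisher z: z_r = atanh(r) = ½·ln((1+(-0.399))/(1−(-0.399))) = -0.422459
SE(z) = 1/√(n−3) = 1/√33 = 0.174078
95% ⇒ z* = 1.960; margin = 1.960·0.174078 = 0.341193
CI on z-scale: (-0.763652, -0.081266)
Back-transform: tanh(-0.763652) = -0.643223, tanh(-0.081266) = -0.081088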